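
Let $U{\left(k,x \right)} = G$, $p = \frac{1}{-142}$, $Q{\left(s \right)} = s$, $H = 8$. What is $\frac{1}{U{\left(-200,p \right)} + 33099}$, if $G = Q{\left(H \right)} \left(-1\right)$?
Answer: $\frac{1}{33091} \approx 3.022 \cdot 10^{-5}$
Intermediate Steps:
$G = -8$ ($G = 8 \left(-1\right) = -8$)
$p = - \frac{1}{142} \approx -0.0070423$
$U{\left(k,x \right)} = -8$
$\frac{1}{U{\left(-200,p \right)} + 33099} = \frac{1}{-8 + 33099} = \frac{1}{33091}$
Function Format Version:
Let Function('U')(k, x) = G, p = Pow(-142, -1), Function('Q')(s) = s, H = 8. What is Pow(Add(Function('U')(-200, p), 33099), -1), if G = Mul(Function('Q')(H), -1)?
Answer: Rational(1, 33091) ≈ 3.0220e-5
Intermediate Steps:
G = -8 (G = Mul(8, -1) = -8)
p = Rational(-1, 142) ≈ -0.0070423
Function('U')(k, x) = -8
Pow(Add(Function('U')(-200, p), 33099), -1) = Pow(Add(-8, 33099), -1) = Pow(33091, -1) = Rational(1, 33091)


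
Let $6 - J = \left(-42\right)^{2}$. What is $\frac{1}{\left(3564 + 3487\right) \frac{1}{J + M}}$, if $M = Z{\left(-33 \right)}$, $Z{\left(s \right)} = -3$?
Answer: $- \frac{1761}{7051} \approx -0.24975$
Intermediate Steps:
$M = -3$
$J = -1758$ ($J = 6 - \left(-42\right)^{2} = 6 - 1764 = -1758$)
$\frac{1}{\left(3564 + 3487\right) \frac{1}{J + M}} = \frac{1}{\left(3564 + 3487\right) \frac{1}{-1758 - 3}} = \frac{1}{7051 \frac{1}{-1761}} = \frac{1}{7051 \left(- \frac{1}{1761}\right)} = \frac{1}{- \frac{7051}{1761}} = - \frac{1761}{7051}$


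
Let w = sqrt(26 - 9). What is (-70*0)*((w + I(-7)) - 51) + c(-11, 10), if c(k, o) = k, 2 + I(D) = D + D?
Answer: -11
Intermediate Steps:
I(D) = -2 + 2*D (I(D) = -2 + (D + D) = -2 + 2*D)
w = sqrt(17) ≈ 4.1231
(-70*0)*((w + I(-7)) - 51) + c(-11, 10) = (-70*0)*((sqrt(17) + (-2 + 2*(-7))) - 51) - 11 = 0*((sqrt(17) + (-2 - 14)) - 51) - 11 = 0*((sqrt(17) - 16) - 51) - 11 = 0*((-16 + sqrt(17)) - 51) - 11 = 0*(-67 + sqrt(17)) - 11 = 0 - 11 = -11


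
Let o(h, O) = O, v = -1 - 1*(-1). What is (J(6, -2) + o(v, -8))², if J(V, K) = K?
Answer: 100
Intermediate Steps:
v = 0 (v = -1 + 1 = 0)
(J(6, -2) + o(v, -8))² = (-2 - 8)² = (-10)² = 100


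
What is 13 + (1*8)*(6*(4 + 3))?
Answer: 349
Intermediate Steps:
13 + (1*8)*(6*(4 + 3)) = 13 + 8*(6*7) = 13 + 8*42 = 13 + 336 = 349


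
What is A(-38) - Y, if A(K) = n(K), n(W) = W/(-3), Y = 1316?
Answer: -3910/3 ≈ -1303.3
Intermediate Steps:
n(W) = -W/3
A(K) = -K/3
A(-38) - Y = -⅓*(-38) - 1*1316 = 38/3 - 1316 = -3910/3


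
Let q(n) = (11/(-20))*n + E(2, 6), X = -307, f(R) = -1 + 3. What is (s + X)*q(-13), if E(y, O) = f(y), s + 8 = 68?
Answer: -45201/20 ≈ -2260.1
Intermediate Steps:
s = 60 (s = -8 + 68 = 60)
f(R) = 2
E(y, O) = 2
q(n) = 2 - 11*n/20 (q(n) = (11/(-20))*n + 2 = (11*(-1/20))*n + 2 = -11*n/20 + 2 = 2 - 11*n/20)
(s + X)*q(-13) = (60 - 307)*(2 - 11/20*(-13)) = -247*(2 + 143/20) = -247*183/20 = -45201/20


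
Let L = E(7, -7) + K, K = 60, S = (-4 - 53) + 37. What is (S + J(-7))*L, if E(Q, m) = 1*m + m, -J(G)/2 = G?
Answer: -276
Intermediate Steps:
S = -20 (S = -57 + 37 = -20)
J(G) = -2*G
E(Q, m) = 2*m (E(Q, m) = m + m = 2*m)
L = 46 (L = 2*(-7) + 60 = -14 + 60 = 46)
(S + J(-7))*L = (-20 - 2*(-7))*46 = (-20 + 14)*46 = -6*46 = -276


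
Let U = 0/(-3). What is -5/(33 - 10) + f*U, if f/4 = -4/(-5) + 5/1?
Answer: -5/23 ≈ -0.21739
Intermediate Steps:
f = 116/5 (f = 4*(-4/(-5) + 5/1) = 4*(-4*(-⅕) + 5*1) = 4*(⅘ + 5) = 4*(29/5) = 116/5 ≈ 23.200)
U = 0 (U = 0*(-⅓) = 0)
-5/(33 - 10) + f*U = -5/(33 - 10) + (116/5)*0 = -5/23 + 0 = -5/23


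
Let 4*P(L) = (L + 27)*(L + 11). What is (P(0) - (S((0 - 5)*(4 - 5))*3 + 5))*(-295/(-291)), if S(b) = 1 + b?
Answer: 60475/1164 ≈ 51.954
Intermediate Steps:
P(L) = (11 + L)*(27 + L)/4 (P(L) = ((L + 27)*(L + 11))/4 = ((27 + L)*(11 + L))/4 = ((11 + L)*(27 + L))/4 = (11 + L)*(27 + L)/4)
(P(0) - (S((0 - 5)*(4 - 5))*3 + 5))*(-295/(-291)) = ((297/4 + (1/4)*0**2 + (19/2)*0) - ((1 + (0 - 5)*(4 - 5))*3 + 5))*(-295/(-291)) = ((297/4 + (1/4)*0 + 0) - ((1 - 5*(-1))*3 + 5))*(-295*(-1/291)) = ((297/4 + 0 + 0) - ((1 + 5)*3 + 5))*(295/291) = (297/4 - (6*3 + 5))*(295/291) = (297/4 - (18 + 5))*(295/291) = (297/4 - 1*23)*(295/291) = (297/4 - 23)*(295/291) = (205/4)*(295/291) = 60475/1164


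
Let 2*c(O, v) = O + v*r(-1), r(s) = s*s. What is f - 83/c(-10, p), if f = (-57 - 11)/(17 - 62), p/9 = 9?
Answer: -2642/3195 ≈ -0.82692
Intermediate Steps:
p = 81 (p = 9*9 = 81)
r(s) = s²
c(O, v) = O/2 + v/2 (c(O, v) = (O + v*(-1)²)/2 = (O + v*1)/2 = (O + v)/2 = O/2 + v/2)
f = 68/45 (f = -68/(-45) = -68*(-1/45) = 68/45 ≈ 1.5111)
f - 83/c(-10, p) = 68/45 - 83/((½)*(-10) + (½)*81) = 68/45 - 83/(-5 + 81/2) = 68/45 - 83/71/2 = 68/45 - 83*2/71 = 68/45 - 166/71 = -2642/3195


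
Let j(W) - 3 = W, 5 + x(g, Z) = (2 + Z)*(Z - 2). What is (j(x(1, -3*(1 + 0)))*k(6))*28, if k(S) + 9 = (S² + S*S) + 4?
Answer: 5628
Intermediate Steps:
x(g, Z) = -5 + (-2 + Z)*(2 + Z) (x(g, Z) = -5 + (2 + Z)*(Z - 2) = -5 + (2 + Z)*(-2 + Z) = -5 + (-2 + Z)*(2 + Z))
j(W) = 3 + W
k(S) = -5 + 2*S² (k(S) = -9 + ((S² + S*S) + 4) = -9 + ((S² + S²) + 4) = -9 + (2*S² + 4) = -9 + (4 + 2*S²) = -5 + 2*S²)
(j(x(1, -3*(1 + 0)))*k(6))*28 = ((3 + (-9 + (-3*(1 + 0))²))*(-5 + 2*6²))*28 = ((3 + (-9 + (-3*1)²))*(-5 + 2*36))*28 = ((3 + (-9 + (-3)²))*(-5 + 72))*28 = ((3 + (-9 + 9))*67)*28 = ((3 + 0)*67)*28 = (3*67)*28 = 201*28 = 5628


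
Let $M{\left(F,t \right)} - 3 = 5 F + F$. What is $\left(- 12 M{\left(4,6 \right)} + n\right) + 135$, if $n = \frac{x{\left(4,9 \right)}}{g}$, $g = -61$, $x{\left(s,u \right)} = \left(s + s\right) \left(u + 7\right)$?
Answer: $- \frac{11657}{61} \approx -191.1$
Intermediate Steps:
$x{\left(s,u \right)} = 2 s \left(7 + u\right)$
$M{\left(F,t \right)} = 3 + 6 F$ ($M{\left(F,t \right)} = 3 + \left(5 F + F\right) = 3 + 6 F$)
$n = - \frac{128}{61}$ ($n = \frac{2 \cdot 4 \left(7 + 9\right)}{-61} = 2 \cdot 4 \cdot 16 \left(- \frac{1}{61}\right) = 128 \left(- \frac{1}{61}\right) = - \frac{128}{61} \approx -2.0984$)
$\left(- 12 M{\left(4,6 \right)} + n\right) + 135 = \left(- 12 \left(3 + 6 \cdot 4\right) - \frac{128}{61}\right) + 135 = \left(- 12 \left(3 + 24\right) - \frac{128}{61}\right) + 135 = \left(\left(-12\right) 27 - \frac{128}{61}\right) + 135 = \left(-324 - \frac{128}{61}\right) + 135 = - \frac{19892}{61} + 135 = - \frac{11657}{61}$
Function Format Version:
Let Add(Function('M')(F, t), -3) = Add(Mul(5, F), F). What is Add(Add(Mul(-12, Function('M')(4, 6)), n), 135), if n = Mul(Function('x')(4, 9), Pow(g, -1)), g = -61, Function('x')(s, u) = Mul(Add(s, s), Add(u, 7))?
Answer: Rational(-11657, 61) ≈ -191.10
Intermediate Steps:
Function('x')(s, u) = Mul(2, s, Add(7, u)) (Function('x')(s, u) = Mul(Mul(2, s), Add(7, u)) = Mul(2, s, Add(7, u)))
Function('M')(F, t) = Add(3, Mul(6, F)) (Function('M')(F, t) = Add(3, Add(Mul(5, F), F)) = Add(3, Mul(6, F)))
n = Rational(-128, 61) (n = Mul(Mul(2, 4, Add(7, 9)), Pow(-61, -1)) = Mul(Mul(2, 4, 16), Rational(-1, 61)) = Mul(128, Rational(-1, 61)) = Rational(-128, 61) ≈ -2.0984)
Add(Add(Mul(-12, Function('M')(4, 6)), n), 135) = Add(Add(Mul(-12, Add(3, Mul(6, 4))), Rational(-128, 61)), 135) = Add(Add(Mul(-12, Add(3, 24)), Rational(-128, 61)), 135) = Add(Add(Mul(-12, 27), Rational(-128, 61)), 135) = Add(Add(-324, Rational(-128, 61)), 135) = Add(Rational(-19892, 61), 135) = Rational(-11657, 61)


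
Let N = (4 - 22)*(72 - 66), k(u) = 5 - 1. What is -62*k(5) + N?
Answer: -356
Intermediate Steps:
k(u) = 4
N = -108 (N = -18*6 = -108)
-62*k(5) + N = -62*4 - 108 = -248 - 108 = -356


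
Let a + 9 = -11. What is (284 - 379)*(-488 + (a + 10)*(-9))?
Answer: 37810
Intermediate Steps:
a = -20 (a = -9 - 11 = -20)
(284 - 379)*(-488 + (a + 10)*(-9)) = (284 - 379)*(-488 + (-20 + 10)*(-9)) = -95*(-488 - 10*(-9)) = -95*(-488 + 90) = -95*(-398) = 37810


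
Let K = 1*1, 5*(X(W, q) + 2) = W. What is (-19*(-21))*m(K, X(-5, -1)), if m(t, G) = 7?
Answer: 2793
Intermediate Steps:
X(W, q) = -2 + W/5
K = 1
(-19*(-21))*m(K, X(-5, -1)) = -19*(-21)*7 = 399*7 = 2793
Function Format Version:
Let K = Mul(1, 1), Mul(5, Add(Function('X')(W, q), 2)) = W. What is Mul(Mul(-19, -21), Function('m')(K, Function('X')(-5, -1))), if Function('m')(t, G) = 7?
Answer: 2793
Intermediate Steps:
Function('X')(W, q) = Add(-2, Mul(Rational(1, 5), W))
K = 1
Mul(Mul(-19, -21), Function('m')(K, Function('X')(-5, -1))) = Mul(Mul(-19, -21), 7) = Mul(399, 7) = 2793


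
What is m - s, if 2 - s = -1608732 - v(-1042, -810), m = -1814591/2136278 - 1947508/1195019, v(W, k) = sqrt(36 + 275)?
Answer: -4106931773449346441/2552892799282 - sqrt(311) ≈ -1.6088e+6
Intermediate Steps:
v(W, k) = sqrt(311)
m = -6328889217453/2552892799282 (m = -1814591*1/2136278 - 1947508*1/1195019 = -1814591/2136278 - 1947508/1195019 = -6328889217453/2552892799282 ≈ -2.4791)
s = 1608734 + sqrt(311) (s = 2 - (-1608732 - sqrt(311)) = 2 + (1608732 + sqrt(311)) = 1608734 + sqrt(311) ≈ 1.6088e+6)
m - s = -6328889217453/2552892799282 - (1608734 + sqrt(311)) = -6328889217453/2552892799282 + (-1608734 - sqrt(311)) = -4106931773449346441/2552892799282 - sqrt(311)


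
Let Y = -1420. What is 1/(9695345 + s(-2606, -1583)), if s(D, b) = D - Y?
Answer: 1/9694159 ≈ 1.0315e-7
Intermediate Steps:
s(D, b) = 1420 + D (s(D, b) = D - 1*(-1420) = D + 1420 = 1420 + D)
1/(9695345 + s(-2606, -1583)) = 1/(9695345 + (1420 - 2606)) = 1/(9695345 - 1186) = 1/9694159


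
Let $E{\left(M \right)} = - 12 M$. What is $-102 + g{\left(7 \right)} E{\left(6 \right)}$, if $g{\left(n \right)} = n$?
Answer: $-606$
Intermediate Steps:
$-102 + g{\left(7 \right)} E{\left(6 \right)} = -102 + 7 \left(\left(-12\right) 6\right) = -102 + 7 \left(-72\right) = -102 - 504 = -606$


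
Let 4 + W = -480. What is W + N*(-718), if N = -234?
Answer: 167528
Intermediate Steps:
W = -484 (W = -4 - 480 = -484)
W + N*(-718) = -484 - 234*(-718) = -484 + 168012 = 167528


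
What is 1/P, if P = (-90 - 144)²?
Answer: 1/54756 ≈ 1.8263e-5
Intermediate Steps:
P = 54756 (P = (-234)² = 54756)
1/P = 1/54756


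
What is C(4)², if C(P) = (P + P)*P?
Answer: 1024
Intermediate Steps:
C(P) = 2*P² (C(P) = (2*P)*P = 2*P²)
C(4)² = (2*4²)² = (2*16)² = 32² = 1024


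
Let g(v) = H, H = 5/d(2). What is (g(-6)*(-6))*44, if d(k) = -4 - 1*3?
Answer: 1320/7 ≈ 188.57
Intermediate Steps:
d(k) = -7 (d(k) = -4 - 3 = -7)
H = -5/7 (H = 5/(-7) = 5*(-⅐) = -5/7 ≈ -0.71429)
g(v) = -5/7
(g(-6)*(-6))*44 = -5/7*(-6)*44 = (30/7)*44 = 1320/7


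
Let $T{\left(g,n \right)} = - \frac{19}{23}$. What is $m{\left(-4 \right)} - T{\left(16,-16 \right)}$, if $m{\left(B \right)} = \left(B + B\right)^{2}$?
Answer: $\frac{1491}{23} \approx 64.826$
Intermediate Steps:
$T{\left(g,n \right)} = - \frac{19}{23}$ ($T{\left(g,n \right)} = \left(-19\right) \frac{1}{23} = - \frac{19}{23}$)
$m{\left(B \right)} = 4 B^{2}$ ($m{\left(B \right)} = \left(2 B\right)^{2} = 4 B^{2}$)
$m{\left(-4 \right)} - T{\left(16,-16 \right)} = 4 \left(-4\right)^{2} - - \frac{19}{23} = 4 \cdot 16 + \frac{19}{23} = 64 + \frac{19}{23} = \frac{1491}{23}$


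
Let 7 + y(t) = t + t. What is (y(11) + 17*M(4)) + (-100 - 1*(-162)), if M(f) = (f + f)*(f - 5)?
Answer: -59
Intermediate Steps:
y(t) = -7 + 2*t (y(t) = -7 + (t + t) = -7 + 2*t)
M(f) = 2*f*(-5 + f) (M(f) = (2*f)*(-5 + f) = 2*f*(-5 + f))
(y(11) + 17*M(4)) + (-100 - 1*(-162)) = ((-7 + 2*11) + 17*(2*4*(-5 + 4))) + (-100 - 1*(-162)) = ((-7 + 22) + 17*(2*4*(-1))) + (-100 + 162) = (15 + 17*(-8)) + 62 = (15 - 136) + 62 = -121 + 62 = -59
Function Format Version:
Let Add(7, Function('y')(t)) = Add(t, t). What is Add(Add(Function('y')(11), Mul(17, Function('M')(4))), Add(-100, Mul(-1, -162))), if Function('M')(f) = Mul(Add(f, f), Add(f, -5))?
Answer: -59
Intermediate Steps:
Function('y')(t) = Add(-7, Mul(2, t)) (Function('y')(t) = Add(-7, Add(t, t)) = Add(-7, Mul(2, t)))
Function('M')(f) = Mul(2, f, Add(-5, f)) (Function('M')(f) = Mul(Mul(2, f), Add(-5, f)) = Mul(2, f, Add(-5, f)))
Add(Add(Function('y')(11), Mul(17, Function('M')(4))), Add(-100, Mul(-1, -162))) = Add(Add(Add(-7, Mul(2, 11)), Mul(17, Mul(2, 4, Add(-5, 4)))), Add(-100, Mul(-1, -162))) = Add(Add(Add(-7, 22), Mul(17, Mul(2, 4, -1))), Add(-100, 162)) = Add(Add(15, Mul(17, -8)), 62) = Add(Add(15, -136), 62) = Add(-121, 62) = -59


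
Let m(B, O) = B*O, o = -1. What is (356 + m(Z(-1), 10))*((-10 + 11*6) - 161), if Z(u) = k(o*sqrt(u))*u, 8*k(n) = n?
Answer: -37380 - 525*I/4 ≈ -37380.0 - 131.25*I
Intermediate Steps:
k(n) = n/8
Z(u) = -u**(3/2)/8 (Z(u) = ((-sqrt(u))/8)*u = (-sqrt(u)/8)*u = -u**(3/2)/8)
(356 + m(Z(-1), 10))*((-10 + 11*6) - 161) = (356 - (-1)*I/8*10)*((-10 + 11*6) - 161) = (356 - (-1)*I/8*10)*((-10 + 66) - 161) = (356 + (I/8)*10)*(56 - 161) = (356 + 5*I/4)*(-105) = -37380 - 525*I/4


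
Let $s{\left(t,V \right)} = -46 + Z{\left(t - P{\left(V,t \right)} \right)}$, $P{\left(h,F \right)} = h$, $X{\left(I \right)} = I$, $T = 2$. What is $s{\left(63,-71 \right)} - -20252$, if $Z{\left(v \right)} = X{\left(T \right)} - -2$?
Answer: $20210$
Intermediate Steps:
$Z{\left(v \right)} = 4$ ($Z{\left(v \right)} = 2 - -2 = 2 + 2 = 4$)
$s{\left(t,V \right)} = -42$ ($s{\left(t,V \right)} = -46 + 4 = -42$)
$s{\left(63,-71 \right)} - -20252 = -42 - -20252 = -42 + 20252 = 20210$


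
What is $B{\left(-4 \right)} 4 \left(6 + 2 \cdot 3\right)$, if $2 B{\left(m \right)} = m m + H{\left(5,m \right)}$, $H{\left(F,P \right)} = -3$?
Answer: $312$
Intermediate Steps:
$B{\left(m \right)} = - \frac{3}{2} + \frac{m^{2}}{2}$ ($B{\left(m \right)} = \frac{m m - 3}{2} = \frac{m^{2} - 3}{2} = \frac{-3 + m^{2}}{2} = - \frac{3}{2} + \frac{m^{2}}{2}$)
$B{\left(-4 \right)} 4 \left(6 + 2 \cdot 3\right) = \left(- \frac{3}{2} + \frac{\left(-4\right)^{2}}{2}\right) 4 \left(6 + 2 \cdot 3\right) = \left(- \frac{3}{2} + \frac{1}{2} \cdot 16\right) 4 \left(6 + 6\right) = \left(- \frac{3}{2} + 8\right) 4 \cdot 12 = \frac{13}{2} \cdot 4 \cdot 12 = 26 \cdot 12 = 312$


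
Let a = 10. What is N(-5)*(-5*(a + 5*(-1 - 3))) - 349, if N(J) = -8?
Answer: -749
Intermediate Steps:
N(-5)*(-5*(a + 5*(-1 - 3))) - 349 = -(-40)*(10 + 5*(-1 - 3)) - 349 = -(-40)*(10 + 5*(-4)) - 349 = -(-40)*(10 - 20) - 349 = -(-40)*(-10) - 349 = -8*50 - 349 = -400 - 349 = -749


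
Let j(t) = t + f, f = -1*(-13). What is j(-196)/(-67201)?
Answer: 183/67201 ≈ 0.0027232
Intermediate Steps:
f = 13
j(t) = 13 + t (j(t) = t + 13 = 13 + t)
j(-196)/(-67201) = (13 - 196)/(-67201) = -183*(-1/67201) = 183/67201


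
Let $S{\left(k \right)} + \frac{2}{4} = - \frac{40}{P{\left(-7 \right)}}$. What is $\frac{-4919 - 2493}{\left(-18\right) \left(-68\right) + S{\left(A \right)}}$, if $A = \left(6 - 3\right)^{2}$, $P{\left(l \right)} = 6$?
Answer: $- \frac{44472}{7301} \approx -6.0912$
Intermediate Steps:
$A = 9$ ($A = 3^{2} = 9$)
$S{\left(k \right)} = - \frac{43}{6}$ ($S{\left(k \right)} = - \frac{1}{2} - \frac{40}{6} = - \frac{1}{2} - \frac{20}{3} = - \frac{43}{6}$)
$\frac{-4919 - 2493}{\left(-18\right) \left(-68\right) + S{\left(A \right)}} = \frac{-4919 - 2493}{\left(-18\right) \left(-68\right) - \frac{43}{6}} = - \frac{7412}{1224 - \frac{43}{6}} = - \frac{7412}{\frac{7301}{6}} = \left(-7412\right) \frac{6}{7301} = - \frac{44472}{7301}$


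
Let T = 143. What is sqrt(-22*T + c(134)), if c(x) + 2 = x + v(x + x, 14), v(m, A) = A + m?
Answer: 2*I*sqrt(683) ≈ 52.269*I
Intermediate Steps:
c(x) = 12 + 3*x (c(x) = -2 + (x + (14 + (x + x))) = -2 + (x + (14 + 2*x)) = -2 + (14 + 3*x) = 12 + 3*x)
sqrt(-22*T + c(134)) = sqrt(-22*143 + (12 + 3*134)) = sqrt(-3146 + (12 + 402)) = sqrt(-3146 + 414) = sqrt(-2732) = 2*I*sqrt(683)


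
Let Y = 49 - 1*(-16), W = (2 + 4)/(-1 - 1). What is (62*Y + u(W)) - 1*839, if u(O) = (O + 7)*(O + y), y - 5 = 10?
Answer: 3239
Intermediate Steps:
W = -3 (W = 6/(-2) = 6*(-1/2) = -3)
y = 15 (y = 5 + 10 = 15)
Y = 65 (Y = 49 + 16 = 65)
u(O) = (7 + O)*(15 + O) (u(O) = (O + 7)*(O + 15) = (7 + O)*(15 + O))
(62*Y + u(W)) - 1*839 = (62*65 + (105 + (-3)**2 + 22*(-3))) - 1*839 = (4030 + (105 + 9 - 66)) - 839 = (4030 + 48) - 839 = 4078 - 839 = 3239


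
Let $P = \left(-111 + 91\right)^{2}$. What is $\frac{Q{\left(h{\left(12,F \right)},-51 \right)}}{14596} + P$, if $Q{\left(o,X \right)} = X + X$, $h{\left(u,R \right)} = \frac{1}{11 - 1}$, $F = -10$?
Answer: $\frac{2919149}{7298} \approx 399.99$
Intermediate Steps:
$h{\left(u,R \right)} = \frac{1}{10}$
$P = 400$ ($P = \left(-20\right)^{2} = 400$)
$Q{\left(o,X \right)} = 2 X$
$\frac{Q{\left(h{\left(12,F \right)},-51 \right)}}{14596} + P = \frac{2 \left(-51\right)}{14596} + 400 = \left(-102\right) \frac{1}{14596} + 400 = - \frac{51}{7298} + 400 = \frac{2919149}{7298}$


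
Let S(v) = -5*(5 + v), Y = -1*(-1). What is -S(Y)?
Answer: 30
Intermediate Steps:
Y = 1
S(v) = -25 - 5*v
-S(Y) = -(-25 - 5*1) = -(-25 - 5) = -1*(-30) = 30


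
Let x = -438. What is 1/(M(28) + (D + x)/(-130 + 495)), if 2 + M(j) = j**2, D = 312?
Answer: 365/285304 ≈ 0.0012793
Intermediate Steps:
M(j) = -2 + j**2
1/(M(28) + (D + x)/(-130 + 495)) = 1/((-2 + 28**2) + (312 - 438)/(-130 + 495)) = 1/((-2 + 784) - 126/365) = 1/(782 - 126*1/365) = 1/(782 - 126/365) = 1/(285304/365) = 365/285304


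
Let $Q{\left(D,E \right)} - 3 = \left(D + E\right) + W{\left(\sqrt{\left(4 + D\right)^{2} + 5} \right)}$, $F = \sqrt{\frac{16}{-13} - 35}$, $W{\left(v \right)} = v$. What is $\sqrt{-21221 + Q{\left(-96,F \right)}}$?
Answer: $\frac{\sqrt{-3602066 + 507 \sqrt{941} + 13 i \sqrt{6123}}}{13} \approx 0.020659 + 145.68 i$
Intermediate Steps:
$F = \frac{i \sqrt{6123}}{13}$ ($F = \sqrt{16 \left(- \frac{1}{13}\right) - 35} = \sqrt{- \frac{16}{13} - 35} = \sqrt{- \frac{471}{13}} = \frac{i \sqrt{6123}}{13} \approx 6.0192 i$)
$Q{\left(D,E \right)} = 3 + D + E + \sqrt{5 + \left(4 + D\right)^{2}}$ ($Q{\left(D,E \right)} = 3 + \left(\left(D + E\right) + \sqrt{\left(4 + D\right)^{2} + 5}\right) = 3 + \left(\left(D + E\right) + \sqrt{5 + \left(4 + D\right)^{2}}\right) = 3 + \left(D + E + \sqrt{5 + \left(4 + D\right)^{2}}\right) = 3 + D + E + \sqrt{5 + \left(4 + D\right)^{2}}$)
$\sqrt{-21221 + Q{\left(-96,F \right)}} = \sqrt{-21221 + \left(3 - 96 + \frac{i \sqrt{6123}}{13} + \sqrt{5 + \left(4 - 96\right)^{2}}\right)} = \sqrt{-21221 + \left(3 - 96 + \frac{i \sqrt{6123}}{13} + \sqrt{5 + \left(-92\right)^{2}}\right)} = \sqrt{-21221 + \left(3 - 96 + \frac{i \sqrt{6123}}{13} + \sqrt{5 + 8464}\right)} = \sqrt{-21221 + \left(3 - 96 + \frac{i \sqrt{6123}}{13} + \sqrt{8469}\right)} = \sqrt{-21221 + \left(3 - 96 + \frac{i \sqrt{6123}}{13} + 3 \sqrt{941}\right)} = \sqrt{-21221 + \left(-93 + 3 \sqrt{941} + \frac{i \sqrt{6123}}{13}\right)} = \sqrt{-21314 + 3 \sqrt{941} + \frac{i \sqrt{6123}}{13}}$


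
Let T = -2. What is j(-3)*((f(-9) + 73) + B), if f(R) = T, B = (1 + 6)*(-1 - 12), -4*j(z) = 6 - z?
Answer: 45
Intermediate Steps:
j(z) = -3/2 + z/4 (j(z) = -(6 - z)/4 = -3/2 + z/4)
B = -91 (B = 7*(-13) = -91)
f(R) = -2
j(-3)*((f(-9) + 73) + B) = (-3/2 + (1/4)*(-3))*((-2 + 73) - 91) = (-3/2 - 3/4)*(71 - 91) = -9/4*(-20) = 45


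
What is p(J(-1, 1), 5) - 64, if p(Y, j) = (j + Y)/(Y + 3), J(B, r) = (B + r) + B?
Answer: -62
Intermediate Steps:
J(B, r) = r + 2*B
p(Y, j) = (Y + j)/(3 + Y)
p(J(-1, 1), 5) - 64 = ((1 + 2*(-1)) + 5)/(3 + (1 + 2*(-1))) - 64 = ((1 - 2) + 5)/(3 + (1 - 2)) - 64 = (-1 + 5)/(3 - 1) - 64 = 4/2 - 64 = (½)*4 - 64 = 2 - 64 = -62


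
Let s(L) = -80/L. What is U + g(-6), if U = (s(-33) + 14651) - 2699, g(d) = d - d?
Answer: 394496/33 ≈ 11954.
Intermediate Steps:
g(d) = 0
U = 394496/33 (U = (-80/(-33) + 14651) - 2699 = (-80*(-1/33) + 14651) - 2699 = (80/33 + 14651) - 2699 = 483563/33 - 2699 = 394496/33 ≈ 11954.)
U + g(-6) = 394496/33 + 0 = 394496/33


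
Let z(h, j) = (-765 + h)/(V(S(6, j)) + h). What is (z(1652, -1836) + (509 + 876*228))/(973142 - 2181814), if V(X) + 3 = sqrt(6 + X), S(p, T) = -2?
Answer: -165296087/997758736 ≈ -0.16567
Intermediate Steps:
V(X) = -3 + sqrt(6 + X)
z(h, j) = (-765 + h)/(-1 + h) (z(h, j) = (-765 + h)/((-3 + sqrt(6 - 2)) + h) = (-765 + h)/((-3 + sqrt(4)) + h) = (-765 + h)/((-3 + 2) + h) = (-765 + h)/(-1 + h))
(z(1652, -1836) + (509 + 876*228))/(973142 - 2181814) = ((-765 + 1652)/(-1 + 1652) + (509 + 876*228))/(973142 - 2181814) = (887/1651 + (509 + 199728))/(-1208672) = ((1/1651)*887 + 200237)*(-1/1208672) = (887/1651 + 200237)*(-1/1208672) = (330592174/1651)*(-1/1208672) = -165296087/997758736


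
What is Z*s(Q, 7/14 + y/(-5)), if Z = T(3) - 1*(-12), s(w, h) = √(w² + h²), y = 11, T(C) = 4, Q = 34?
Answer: 136*√401/5 ≈ 544.68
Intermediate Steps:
s(w, h) = √(h² + w²)
Z = 16 (Z = 4 - 1*(-12) = 4 + 12 = 16)
Z*s(Q, 7/14 + y/(-5)) = 16*√((7/14 + 11/(-5))² + 34²) = 16*√((7*(1/14) + 11*(-⅕))² + 1156) = 16*√((½ - 11/5)² + 1156) = 16*√((-17/10)² + 1156) = 16*√(289/100 + 1156) = 16*√(115889/100) = 16*(17*√401/10) = 136*√401/5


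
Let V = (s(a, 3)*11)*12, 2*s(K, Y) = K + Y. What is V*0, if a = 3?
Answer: 0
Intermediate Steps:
s(K, Y) = K/2 + Y/2 (s(K, Y) = (K + Y)/2 = K/2 + Y/2)
V = 396 (V = (((½)*3 + (½)*3)*11)*12 = ((3/2 + 3/2)*11)*12 = (3*11)*12 = 33*12 = 396)
V*0 = 396*0 = 0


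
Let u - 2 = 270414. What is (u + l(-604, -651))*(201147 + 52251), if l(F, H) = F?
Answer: 68369821176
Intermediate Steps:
u = 270416 (u = 2 + 270414 = 270416)
(u + l(-604, -651))*(201147 + 52251) = (270416 - 604)*(201147 + 52251) = 269812*253398 = 68369821176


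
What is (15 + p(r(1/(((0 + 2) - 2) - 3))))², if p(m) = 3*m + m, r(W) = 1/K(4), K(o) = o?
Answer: 256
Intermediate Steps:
r(W) = ¼ (r(W) = 1/4 = ¼)
p(m) = 4*m
(15 + p(r(1/(((0 + 2) - 2) - 3))))² = (15 + 4*(¼))² = (15 + 1)² = 16² = 256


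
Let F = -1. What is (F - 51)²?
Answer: 2704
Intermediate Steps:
(F - 51)² = (-1 - 51)² = (-52)² = 2704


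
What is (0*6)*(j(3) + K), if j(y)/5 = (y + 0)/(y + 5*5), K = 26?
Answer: 0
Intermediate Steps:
j(y) = 5*y/(25 + y) (j(y) = 5*((y + 0)/(y + 5*5)) = 5*(y/(y + 25)) = 5*(y/(25 + y)) = 5*y/(25 + y))
(0*6)*(j(3) + K) = (0*6)*(5*3/(25 + 3) + 26) = 0*(5*3/28 + 26) = 0*(5*3*(1/28) + 26) = 0*(15/28 + 26) = 0*(743/28) = 0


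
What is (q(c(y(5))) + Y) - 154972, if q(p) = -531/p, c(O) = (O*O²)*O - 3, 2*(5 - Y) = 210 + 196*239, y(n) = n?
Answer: -111023799/622 ≈ -1.7849e+5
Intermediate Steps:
Y = -23522 (Y = 5 - (210 + 196*239)/2 = 5 - (210 + 46844)/2 = 5 - ½*47054 = 5 - 23527 = -23522)
c(O) = -3 + O⁴ (c(O) = O³*O - 3 = O⁴ - 3 = -3 + O⁴)
(q(c(y(5))) + Y) - 154972 = (-531/(-3 + 5⁴) - 23522) - 154972 = (-531/(-3 + 625) - 23522) - 154972 = (-531/622 - 23522) - 154972 = -14631215/622 - 154972 = -111023799/622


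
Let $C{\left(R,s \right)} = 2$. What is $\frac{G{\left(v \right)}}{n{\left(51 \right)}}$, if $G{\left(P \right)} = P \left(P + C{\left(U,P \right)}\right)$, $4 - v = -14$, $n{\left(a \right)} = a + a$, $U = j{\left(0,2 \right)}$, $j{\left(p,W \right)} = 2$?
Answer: $\frac{60}{17} \approx 3.5294$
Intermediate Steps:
$U = 2$
$n{\left(a \right)} = 2 a$
$v = 18$ ($v = 4 - -14 = 4 + 14 = 18$)
$G{\left(P \right)} = P \left(2 + P\right)$ ($G{\left(P \right)} = P \left(P + 2\right) = P \left(2 + P\right)$)
$\frac{G{\left(v \right)}}{n{\left(51 \right)}} = \frac{18 \left(2 + 18\right)}{2 \cdot 51} = \frac{18 \cdot 20}{102} = 360 \cdot \frac{1}{102} = \frac{60}{17}$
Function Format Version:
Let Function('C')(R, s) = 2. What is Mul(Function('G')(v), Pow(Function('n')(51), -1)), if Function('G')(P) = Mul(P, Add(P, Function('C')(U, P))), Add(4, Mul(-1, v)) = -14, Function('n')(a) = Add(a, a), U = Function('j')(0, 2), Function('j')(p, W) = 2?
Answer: Rational(60, 17) ≈ 3.5294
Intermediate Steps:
U = 2
Function('n')(a) = Mul(2, a)
v = 18 (v = Add(4, Mul(-1, -14)) = Add(4, 14) = 18)
Function('G')(P) = Mul(P, Add(2, P)) (Function('G')(P) = Mul(P, Add(P, 2)) = Mul(P, Add(2, P)))
Mul(Function('G')(v), Pow(Function('n')(51), -1)) = Mul(Mul(18, Add(2, 18)), Pow(Mul(2, 51), -1)) = Mul(Mul(18, 20), Pow(102, -1)) = Mul(360, Rational(1, 102)) = Rational(60, 17)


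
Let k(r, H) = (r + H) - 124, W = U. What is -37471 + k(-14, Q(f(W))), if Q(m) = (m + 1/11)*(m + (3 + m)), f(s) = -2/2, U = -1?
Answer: -413709/11 ≈ -37610.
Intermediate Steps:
W = -1
f(s) = -1 (f(s) = -2*1/2 = -1)
Q(m) = (3 + 2*m)*(1/11 + m) (Q(m) = (m + 1/11)*(3 + 2*m) = (1/11 + m)*(3 + 2*m) = (3 + 2*m)*(1/11 + m))
k(r, H) = -124 + H + r (k(r, H) = (H + r) - 124 = -124 + H + r)
-37471 + k(-14, Q(f(W))) = -37471 + (-124 + (3/11 + 2*(-1)**2 + (35/11)*(-1)) - 14) = -37471 + (-124 + (3/11 + 2*1 - 35/11) - 14) = -37471 + (-124 + (3/11 + 2 - 35/11) - 14) = -37471 + (-124 - 10/11 - 14) = -37471 - 1528/11 = -413709/11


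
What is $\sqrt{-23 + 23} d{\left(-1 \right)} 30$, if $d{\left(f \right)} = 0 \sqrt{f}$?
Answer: $0$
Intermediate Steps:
$d{\left(f \right)} = 0$
$\sqrt{-23 + 23} d{\left(-1 \right)} 30 = \sqrt{-23 + 23} \cdot 0 \cdot 30 = \sqrt{0} \cdot 0 \cdot 30 = 0 \cdot 0 \cdot 30 = 0 \cdot 30 = 0$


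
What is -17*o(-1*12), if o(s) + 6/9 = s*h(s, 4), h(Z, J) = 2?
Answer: 1258/3 ≈ 419.33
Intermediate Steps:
o(s) = -⅔ + 2*s (o(s) = -⅔ + s*2 = -⅔ + 2*s)
-17*o(-1*12) = -17*(-⅔ + 2*(-1*12)) = -17*(-⅔ + 2*(-12)) = -17*(-⅔ - 24) = -17*(-74/3) = 1258/3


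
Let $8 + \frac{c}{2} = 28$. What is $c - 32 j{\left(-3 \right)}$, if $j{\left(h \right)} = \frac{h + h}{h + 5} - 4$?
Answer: $264$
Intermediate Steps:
$c = 40$ ($c = -16 + 2 \cdot 28 = -16 + 56 = 40$)
$j{\left(h \right)} = -4 + \frac{2 h}{5 + h}$ ($j{\left(h \right)} = \frac{2 h}{5 + h} - 4 = -4 + \frac{2 h}{5 + h}$)
$c - 32 j{\left(-3 \right)} = 40 - 32 \frac{2 \left(-10 - -3\right)}{5 - 3} = 40 - 32 \frac{2 \left(-10 + 3\right)}{2} = 40 - 32 \cdot 2 \cdot \frac{1}{2} \left(-7\right) = 40 - -224 = 40 + 224 = 264$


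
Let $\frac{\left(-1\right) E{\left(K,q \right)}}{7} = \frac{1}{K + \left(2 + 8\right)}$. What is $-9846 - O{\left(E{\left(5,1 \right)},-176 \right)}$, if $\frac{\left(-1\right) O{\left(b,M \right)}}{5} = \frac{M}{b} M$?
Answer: $- \frac{2392122}{7} \approx -3.4173 \cdot 10^{5}$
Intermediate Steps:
$E{\left(K,q \right)} = - \frac{7}{10 + K}$ ($E{\left(K,q \right)} = - \frac{7}{K + \left(2 + 8\right)} = - \frac{7}{K + 10} = - \frac{7}{10 + K}$)
$O{\left(b,M \right)} = - \frac{5 M^{2}}{b}$ ($O{\left(b,M \right)} = - 5 \frac{M}{b} M = - 5 \frac{M^{2}}{b} = - \frac{5 M^{2}}{b}$)
$-9846 - O{\left(E{\left(5,1 \right)},-176 \right)} = -9846 - - \frac{5 \left(-176\right)^{2}}{\left(-7\right) \frac{1}{10 + 5}} = -9846 - \left(-5\right) 30976 \frac{1}{\left(-7\right) \frac{1}{15}} = -9846 - \left(-5\right) 30976 \frac{1}{- \frac{7}{15}} = -9846 - \left(-5\right) 30976 \left(- \frac{15}{7}\right) = -9846 - \frac{2323200}{7} = - \frac{2392122}{7}$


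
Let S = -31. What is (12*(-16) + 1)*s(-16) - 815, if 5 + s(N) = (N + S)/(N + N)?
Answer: -4497/32 ≈ -140.53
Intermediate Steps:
s(N) = -5 + (-31 + N)/(2*N) (s(N) = -5 + (N - 31)/(N + N) = -5 + (-31 + N)/((2*N)) = -5 + (-31 + N)*(1/(2*N)) = -5 + (-31 + N)/(2*N))
(12*(-16) + 1)*s(-16) - 815 = (12*(-16) + 1)*((1/2)*(-31 - 9*(-16))/(-16)) - 815 = (-192 + 1)*((1/2)*(-1/16)*(-31 + 144)) - 815 = -191*(-1)*113/(2*16) - 815 = -191*(-113/32) - 815 = 21583/32 - 815 = -4497/32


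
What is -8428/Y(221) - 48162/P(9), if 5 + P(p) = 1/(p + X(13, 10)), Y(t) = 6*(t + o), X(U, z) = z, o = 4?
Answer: 308640767/31725 ≈ 9728.6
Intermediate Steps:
Y(t) = 24 + 6*t (Y(t) = 6*(t + 4) = 6*(4 + t) = 24 + 6*t)
P(p) = -5 + 1/(10 + p) (P(p) = -5 + 1/(p + 10) = -5 + 1/(10 + p))
-8428/Y(221) - 48162/P(9) = -8428/(24 + 6*221) - 48162*(10 + 9)/(-49 - 5*9) = -8428/(24 + 1326) - 48162*19/(-49 - 45) = -8428/1350 - 48162/((1/19)*(-94)) = -8428*1/1350 - 48162/(-94/19) = -4214/675 - 48162*(-19/94) = -4214/675 + 457539/47 = 308640767/31725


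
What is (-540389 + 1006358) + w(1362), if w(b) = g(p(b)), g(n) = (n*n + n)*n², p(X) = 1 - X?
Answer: 3428572544129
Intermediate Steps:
g(n) = n²*(n + n²) (g(n) = (n² + n)*n² = (n + n²)*n² = n²*(n + n²))
w(b) = (1 - b)³*(2 - b) (w(b) = (1 - b)³*(1 + (1 - b)) = (1 - b)³*(2 - b))
(-540389 + 1006358) + w(1362) = (-540389 + 1006358) + (-1 + 1362)³*(-2 + 1362) = 465969 + 1361³*1360 = 465969 + 2521008881*1360 = 465969 + 3428572078160 = 3428572544129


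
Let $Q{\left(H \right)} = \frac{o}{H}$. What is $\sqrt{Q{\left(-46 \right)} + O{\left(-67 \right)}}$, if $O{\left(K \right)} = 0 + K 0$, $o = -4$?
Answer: $\frac{\sqrt{46}}{23} \approx 0.29488$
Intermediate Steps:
$O{\left(K \right)} = 0$ ($O{\left(K \right)} = 0 + 0 = 0$)
$Q{\left(H \right)} = - \frac{4}{H}$
$\sqrt{Q{\left(-46 \right)} + O{\left(-67 \right)}} = \sqrt{- \frac{4}{-46} + 0} = \sqrt{\left(-4\right) \left(- \frac{1}{46}\right) + 0} = \sqrt{\frac{2}{23} + 0} = \sqrt{\frac{2}{23}} = \frac{\sqrt{46}}{23}$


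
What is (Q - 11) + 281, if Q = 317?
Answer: 587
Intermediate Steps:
(Q - 11) + 281 = (317 - 11) + 281 = 306 + 281 = 587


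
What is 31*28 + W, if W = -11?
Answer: 857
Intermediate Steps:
31*28 + W = 31*28 - 11 = 868 - 11 = 857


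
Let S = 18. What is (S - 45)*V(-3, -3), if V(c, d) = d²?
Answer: -243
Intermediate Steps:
(S - 45)*V(-3, -3) = (18 - 45)*(-3)² = -27*9 = -243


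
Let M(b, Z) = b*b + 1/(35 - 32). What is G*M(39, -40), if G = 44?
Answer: 200816/3 ≈ 66939.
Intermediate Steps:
M(b, Z) = 1/3 + b**2 (M(b, Z) = b**2 + 1/3 = 1/3 + b**2)
G*M(39, -40) = 44*(1/3 + 39**2) = 44*(1/3 + 1521) = 44*(4564/3) = 200816/3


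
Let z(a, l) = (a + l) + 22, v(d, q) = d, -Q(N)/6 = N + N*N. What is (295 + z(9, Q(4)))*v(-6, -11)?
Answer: -1236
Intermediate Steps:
Q(N) = -6*N - 6*N² (Q(N) = -6*(N + N*N) = -6*(N + N²) = -6*N - 6*N²)
z(a, l) = 22 + a + l
(295 + z(9, Q(4)))*v(-6, -11) = (295 + (22 + 9 - 6*4*(1 + 4)))*(-6) = (295 + (22 + 9 - 6*4*5))*(-6) = (295 + (22 + 9 - 120))*(-6) = (295 - 89)*(-6) = 206*(-6) = -1236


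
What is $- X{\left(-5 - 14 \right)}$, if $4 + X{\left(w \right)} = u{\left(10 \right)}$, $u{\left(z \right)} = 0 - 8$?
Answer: $12$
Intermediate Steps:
$u{\left(z \right)} = -8$ ($u{\left(z \right)} = 0 - 8 = -8$)
$X{\left(w \right)} = -12$ ($X{\left(w \right)} = -4 - 8 = -12$)
$- X{\left(-5 - 14 \right)} = \left(-1\right) \left(-12\right) = 12$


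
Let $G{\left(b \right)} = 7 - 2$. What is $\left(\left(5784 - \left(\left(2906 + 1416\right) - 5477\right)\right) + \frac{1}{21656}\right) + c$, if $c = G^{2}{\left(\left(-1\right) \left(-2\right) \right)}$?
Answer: $\frac{150812385}{21656} \approx 6964.0$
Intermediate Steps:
$G{\left(b \right)} = 5$
$c = 25$ ($c = 5^{2} = 25$)
$\left(\left(5784 - \left(\left(2906 + 1416\right) - 5477\right)\right) + \frac{1}{21656}\right) + c = \left(\left(5784 - \left(\left(2906 + 1416\right) - 5477\right)\right) + \frac{1}{21656}\right) + 25 = \left(\left(5784 - \left(4322 - 5477\right)\right) + \frac{1}{21656}\right) + 25 = \left(\left(5784 - -1155\right) + \frac{1}{21656}\right) + 25 = \left(\left(5784 + 1155\right) + \frac{1}{21656}\right) + 25 = \left(6939 + \frac{1}{21656}\right) + 25 = \frac{150270985}{21656} + 25 = \frac{150812385}{21656}$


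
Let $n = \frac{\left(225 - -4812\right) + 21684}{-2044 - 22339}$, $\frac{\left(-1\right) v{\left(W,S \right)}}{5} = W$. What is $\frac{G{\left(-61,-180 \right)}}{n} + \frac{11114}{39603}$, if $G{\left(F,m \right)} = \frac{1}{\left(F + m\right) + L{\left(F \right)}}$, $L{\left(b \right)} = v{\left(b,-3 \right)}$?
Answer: $\frac{6013633489}{22575610944} \approx 0.26638$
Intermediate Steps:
$v{\left(W,S \right)} = - 5 W$
$L{\left(b \right)} = - 5 b$
$G{\left(F,m \right)} = \frac{1}{m - 4 F}$ ($G{\left(F,m \right)} = \frac{1}{\left(F + m\right) - 5 F} = \frac{1}{m - 4 F}$)
$n = - \frac{26721}{24383}$ ($n = \frac{\left(225 + 4812\right) + 21684}{-24383} = \left(5037 + 21684\right) \left(- \frac{1}{24383}\right) = 26721 \left(- \frac{1}{24383}\right) = - \frac{26721}{24383} \approx -1.0959$)
$\frac{G{\left(-61,-180 \right)}}{n} + \frac{11114}{39603} = \frac{1}{\left(-180 - -244\right) \left(- \frac{26721}{24383}\right)} + \frac{11114}{39603} = \frac{1}{-180 + 244} \left(- \frac{24383}{26721}\right) + 11114 \cdot \frac{1}{39603} = \frac{1}{64} \left(- \frac{24383}{26721}\right) + \frac{11114}{39603} = - \frac{24383}{1710144} + \frac{11114}{39603} = \frac{6013633489}{22575610944}$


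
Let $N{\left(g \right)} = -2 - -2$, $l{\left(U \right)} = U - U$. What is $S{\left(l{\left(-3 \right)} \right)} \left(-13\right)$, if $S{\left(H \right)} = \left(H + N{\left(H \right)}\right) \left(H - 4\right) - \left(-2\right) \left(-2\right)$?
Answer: $52$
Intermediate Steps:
$l{\left(U \right)} = 0$
$N{\left(g \right)} = 0$ ($N{\left(g \right)} = -2 + 2 = 0$)
$S{\left(H \right)} = -4 + H \left(-4 + H\right)$ ($S{\left(H \right)} = \left(H + 0\right) \left(H - 4\right) - \left(-2\right) \left(-2\right) = H \left(-4 + H\right) - 4 = -4 + H \left(-4 + H\right)$)
$S{\left(l{\left(-3 \right)} \right)} \left(-13\right) = \left(-4 + 0^{2} - 0\right) \left(-13\right) = \left(-4 + 0 + 0\right) \left(-13\right) = \left(-4\right) \left(-13\right) = 52$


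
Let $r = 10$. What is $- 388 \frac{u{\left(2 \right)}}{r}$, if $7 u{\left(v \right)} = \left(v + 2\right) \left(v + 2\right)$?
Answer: $- \frac{3104}{35} \approx -88.686$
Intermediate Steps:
$u{\left(v \right)} = \frac{\left(2 + v\right)^{2}}{7}$ ($u{\left(v \right)} = \frac{\left(v + 2\right) \left(v + 2\right)}{7} = \frac{\left(2 + v\right) \left(2 + v\right)}{7} = \frac{\left(2 + v\right)^{2}}{7}$)
$- 388 \frac{u{\left(2 \right)}}{r} = - 388 \frac{\frac{1}{7} \left(2 + 2\right)^{2}}{10} = - 388 \frac{4^{2}}{7} \cdot \frac{1}{10} = - 388 \cdot \frac{1}{7} \cdot 16 \cdot \frac{1}{10} = - 388 \cdot \frac{16}{7} \cdot \frac{1}{10} = \left(-388\right) \frac{8}{35} = - \frac{3104}{35}$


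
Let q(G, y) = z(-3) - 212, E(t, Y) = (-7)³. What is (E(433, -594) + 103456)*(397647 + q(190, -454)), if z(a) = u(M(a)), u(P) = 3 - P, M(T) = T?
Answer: 40981333833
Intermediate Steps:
z(a) = 3 - a
E(t, Y) = -343
q(G, y) = -206 (q(G, y) = (3 - 1*(-3)) - 212 = (3 + 3) - 212 = 6 - 212 = -206)
(E(433, -594) + 103456)*(397647 + q(190, -454)) = (-343 + 103456)*(397647 - 206) = 103113*397441 = 40981333833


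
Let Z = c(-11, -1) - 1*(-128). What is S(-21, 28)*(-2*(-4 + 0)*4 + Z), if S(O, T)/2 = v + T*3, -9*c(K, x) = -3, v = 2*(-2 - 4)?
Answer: 23088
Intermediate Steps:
v = -12 (v = 2*(-6) = -12)
c(K, x) = ⅓ (c(K, x) = -⅑*(-3) = ⅓)
Z = 385/3 (Z = ⅓ - 1*(-128) = ⅓ + 128 = 385/3 ≈ 128.33)
S(O, T) = -24 + 6*T (S(O, T) = 2*(-12 + T*3) = 2*(-12 + 3*T) = -24 + 6*T)
S(-21, 28)*(-2*(-4 + 0)*4 + Z) = (-24 + 6*28)*(-2*(-4 + 0)*4 + 385/3) = (-24 + 168)*(-(-8)*4 + 385/3) = 144*(-2*(-16) + 385/3) = 144*(32 + 385/3) = 144*(481/3) = 23088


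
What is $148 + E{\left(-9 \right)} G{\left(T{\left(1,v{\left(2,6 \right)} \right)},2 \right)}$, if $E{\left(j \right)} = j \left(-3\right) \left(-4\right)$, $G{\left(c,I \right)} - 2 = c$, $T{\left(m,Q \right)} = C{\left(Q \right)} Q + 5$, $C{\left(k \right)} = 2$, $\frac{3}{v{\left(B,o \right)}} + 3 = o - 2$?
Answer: $-1256$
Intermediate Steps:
$v{\left(B,o \right)} = \frac{3}{-5 + o}$ ($v{\left(B,o \right)} = \frac{3}{-3 + \left(o - 2\right)} = \frac{3}{-3 + \left(-2 + o\right)} = \frac{3}{-5 + o}$)
$T{\left(m,Q \right)} = 5 + 2 Q$ ($T{\left(m,Q \right)} = 2 Q + 5 = 5 + 2 Q$)
$G{\left(c,I \right)} = 2 + c$
$E{\left(j \right)} = 12 j$ ($E{\left(j \right)} = - 3 j \left(-4\right) = 12 j$)
$148 + E{\left(-9 \right)} G{\left(T{\left(1,v{\left(2,6 \right)} \right)},2 \right)} = 148 + 12 \left(-9\right) \left(2 + \left(5 + 2 \frac{3}{-5 + 6}\right)\right) = 148 - 108 \left(2 + \left(5 + 2 \cdot \frac{3}{1}\right)\right) = 148 - 108 \left(2 + \left(5 + 2 \cdot 3 \cdot 1\right)\right) = 148 - 108 \left(2 + \left(5 + 2 \cdot 3\right)\right) = 148 - 108 \left(2 + \left(5 + 6\right)\right) = 148 - 108 \left(2 + 11\right) = 148 - 1404 = -1256$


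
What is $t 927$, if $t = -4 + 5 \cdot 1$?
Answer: $927$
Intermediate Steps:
$t = 1$ ($t = -4 + 5 = 1$)
$t 927 = 1 \cdot 927 = 927$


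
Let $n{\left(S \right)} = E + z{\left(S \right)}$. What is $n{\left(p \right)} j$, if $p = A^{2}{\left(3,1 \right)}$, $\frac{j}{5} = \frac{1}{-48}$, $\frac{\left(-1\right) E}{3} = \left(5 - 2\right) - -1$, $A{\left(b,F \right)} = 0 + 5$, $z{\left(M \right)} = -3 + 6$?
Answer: $\frac{15}{16} \approx 0.9375$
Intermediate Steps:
$z{\left(M \right)} = 3$
$A{\left(b,F \right)} = 5$
$E = -12$ ($E = - 3 \left(\left(5 - 2\right) - -1\right) = - 3 \left(3 + 1\right) = \left(-3\right) 4 = -12$)
$j = - \frac{5}{48}$ ($j = \frac{5}{-48} = 5 \left(- \frac{1}{48}\right) = - \frac{5}{48} \approx -0.10417$)
$p = 25$ ($p = 5^{2} = 25$)
$n{\left(S \right)} = -9$ ($n{\left(S \right)} = -12 + 3 = -9$)
$n{\left(p \right)} j = \left(-9\right) \left(- \frac{5}{48}\right) = \frac{15}{16}$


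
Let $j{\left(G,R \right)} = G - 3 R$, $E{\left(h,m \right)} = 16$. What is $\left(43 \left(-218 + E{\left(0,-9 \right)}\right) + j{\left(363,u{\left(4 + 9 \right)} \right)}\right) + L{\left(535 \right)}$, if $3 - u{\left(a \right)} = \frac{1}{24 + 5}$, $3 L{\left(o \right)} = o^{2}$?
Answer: $\frac{7575650}{87} \approx 87076.0$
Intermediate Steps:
$L{\left(o \right)} = \frac{o^{2}}{3}$
$u{\left(a \right)} = \frac{86}{29}$ ($u{\left(a \right)} = 3 - \frac{1}{24 + 5} = 3 - \frac{1}{29} = \frac{86}{29}$)
$\left(43 \left(-218 + E{\left(0,-9 \right)}\right) + j{\left(363,u{\left(4 + 9 \right)} \right)}\right) + L{\left(535 \right)} = \left(43 \left(-218 + 16\right) + \left(363 - \frac{258}{29}\right)\right) + \frac{535^{2}}{3} = \left(43 \left(-202\right) + \left(363 - \frac{258}{29}\right)\right) + \frac{1}{3} \cdot 286225 = \left(-8686 + \frac{10269}{29}\right) + \frac{286225}{3} = - \frac{241625}{29} + \frac{286225}{3} = \frac{7575650}{87}$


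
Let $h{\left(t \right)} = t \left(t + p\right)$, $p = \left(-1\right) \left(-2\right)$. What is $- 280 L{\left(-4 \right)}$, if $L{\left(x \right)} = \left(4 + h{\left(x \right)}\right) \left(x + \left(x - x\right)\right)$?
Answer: $13440$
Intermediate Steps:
$p = 2$
$h{\left(t \right)} = t \left(2 + t\right)$ ($h{\left(t \right)} = t \left(t + 2\right) = t \left(2 + t\right)$)
$L{\left(x \right)} = x \left(4 + x \left(2 + x\right)\right)$ ($L{\left(x \right)} = \left(4 + x \left(2 + x\right)\right) \left(x + \left(x - x\right)\right) = \left(4 + x \left(2 + x\right)\right) \left(x + 0\right) = \left(4 + x \left(2 + x\right)\right) x = x \left(4 + x \left(2 + x\right)\right)$)
$- 280 L{\left(-4 \right)} = - 280 \left(- 4 \left(4 - 4 \left(2 - 4\right)\right)\right) = - 280 \left(- 4 \left(4 - -8\right)\right) = - 280 \left(- 4 \left(4 + 8\right)\right) = - 280 \left(\left(-4\right) 12\right) = \left(-280\right) \left(-48\right) = 13440$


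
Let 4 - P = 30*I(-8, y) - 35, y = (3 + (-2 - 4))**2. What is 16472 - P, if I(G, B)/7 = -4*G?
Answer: 23153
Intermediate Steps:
y = 9 (y = (3 - 6)**2 = (-3)**2 = 9)
I(G, B) = -28*G (I(G, B) = 7*(-4*G) = -28*G)
P = -6681 (P = 4 - (30*(-28*(-8)) - 35) = 4 - (30*224 - 35) = 4 - (6720 - 35) = 4 - 1*6685 = 4 - 6685 = -6681)
16472 - P = 16472 - 1*(-6681) = 16472 + 6681 = 23153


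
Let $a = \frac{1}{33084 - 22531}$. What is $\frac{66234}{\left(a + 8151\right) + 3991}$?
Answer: $\frac{232989134}{42711509} \approx 5.4549$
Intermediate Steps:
$a = \frac{1}{10553} \approx 9.476 \cdot 10^{-5}$
$\frac{66234}{\left(a + 8151\right) + 3991} = \frac{66234}{\left(\frac{1}{10553} + 8151\right) + 3991} = \frac{66234}{\frac{86017504}{10553} + 3991} = \frac{66234}{\frac{128134527}{10553}} = 66234 \cdot \frac{10553}{128134527} = \frac{232989134}{42711509}$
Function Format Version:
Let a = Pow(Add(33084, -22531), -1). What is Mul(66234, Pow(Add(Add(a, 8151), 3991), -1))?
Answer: Rational(232989134, 42711509) ≈ 5.4549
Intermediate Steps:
a = Rational(1, 10553) (a = Pow(10553, -1) = Rational(1, 10553) ≈ 9.4760e-5)
Mul(66234, Pow(Add(Add(a, 8151), 3991), -1)) = Mul(66234, Pow(Add(Add(Rational(1, 10553), 8151), 3991), -1)) = Mul(66234, Pow(Add(Rational(86017504, 10553), 3991), -1)) = Mul(66234, Pow(Rational(128134527, 10553), -1)) = Mul(66234, Rational(10553, 128134527)) = Rational(232989134, 42711509)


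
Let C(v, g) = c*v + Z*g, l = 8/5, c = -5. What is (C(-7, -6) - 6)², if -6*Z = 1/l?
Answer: 56169/64 ≈ 877.64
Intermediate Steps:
l = 8/5 (l = 8*(⅕) = 8/5 ≈ 1.6000)
Z = -5/48 (Z = -1/(6*8/5) = -⅙*5/8 = -5/48 ≈ -0.10417)
C(v, g) = -5*v - 5*g/48
(C(-7, -6) - 6)² = ((-5*(-7) - 5/48*(-6)) - 6)² = ((35 + 5/8) - 6)² = (285/8 - 6)² = (237/8)² = 56169/64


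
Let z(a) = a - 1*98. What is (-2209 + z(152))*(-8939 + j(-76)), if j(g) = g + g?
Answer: 19591105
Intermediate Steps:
z(a) = -98 + a (z(a) = a - 98 = -98 + a)
j(g) = 2*g
(-2209 + z(152))*(-8939 + j(-76)) = (-2209 + (-98 + 152))*(-8939 + 2*(-76)) = (-2209 + 54)*(-8939 - 152) = -2155*(-9091) = 19591105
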